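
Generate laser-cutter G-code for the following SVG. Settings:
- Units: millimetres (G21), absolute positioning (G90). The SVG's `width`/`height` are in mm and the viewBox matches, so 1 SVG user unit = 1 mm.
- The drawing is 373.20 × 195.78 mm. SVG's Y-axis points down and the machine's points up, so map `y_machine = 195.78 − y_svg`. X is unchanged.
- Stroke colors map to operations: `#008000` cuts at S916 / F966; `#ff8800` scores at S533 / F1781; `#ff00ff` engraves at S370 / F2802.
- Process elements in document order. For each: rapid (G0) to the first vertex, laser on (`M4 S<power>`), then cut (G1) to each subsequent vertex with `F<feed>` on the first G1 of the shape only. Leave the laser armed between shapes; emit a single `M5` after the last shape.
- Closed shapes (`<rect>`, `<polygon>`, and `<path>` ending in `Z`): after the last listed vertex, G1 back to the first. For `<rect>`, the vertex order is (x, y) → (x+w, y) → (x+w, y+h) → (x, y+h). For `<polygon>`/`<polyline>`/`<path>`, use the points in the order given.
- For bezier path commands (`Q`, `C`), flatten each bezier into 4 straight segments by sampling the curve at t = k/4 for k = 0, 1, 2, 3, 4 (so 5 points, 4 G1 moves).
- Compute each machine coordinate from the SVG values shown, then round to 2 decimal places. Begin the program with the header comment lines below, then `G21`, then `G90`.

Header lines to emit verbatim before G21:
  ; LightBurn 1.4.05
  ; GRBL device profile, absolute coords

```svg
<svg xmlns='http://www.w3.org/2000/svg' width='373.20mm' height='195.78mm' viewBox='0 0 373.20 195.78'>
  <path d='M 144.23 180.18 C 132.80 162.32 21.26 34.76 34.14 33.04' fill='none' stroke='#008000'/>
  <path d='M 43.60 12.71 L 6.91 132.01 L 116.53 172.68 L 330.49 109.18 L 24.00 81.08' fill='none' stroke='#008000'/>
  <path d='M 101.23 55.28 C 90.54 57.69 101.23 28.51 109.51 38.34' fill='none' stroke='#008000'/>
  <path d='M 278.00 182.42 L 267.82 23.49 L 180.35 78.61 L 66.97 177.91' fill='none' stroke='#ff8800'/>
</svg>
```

1 u = 1 mm; y_m = 195.78 − y.

[1] `<path>` cubic bezier, #008000→cut S916 F966: (144.23,15.60) → (120.40,45.88) → (80.07,95.22) → (44.30,141.54) → (34.14,162.74)

[2] `<path>` open polyline, #008000→cut S916 F966: (43.60,183.07) → (6.91,63.77) → (116.53,23.10) → (330.49,86.60) → (24.00,114.70)

[3] `<path>` cubic bezier, #008000→cut S916 F966: (101.23,140.50) → (96.85,143.51) → (98.26,151.75) → (103.22,158.60) → (109.51,157.44)

[4] `<path>` open polyline, #ff8800→score S533 F1781: (278.00,13.36) → (267.82,172.29) → (180.35,117.17) → (66.97,17.87)

; LightBurn 1.4.05
; GRBL device profile, absolute coords
G21
G90
G0 X144.23 Y15.60
M4 S916
G1 X120.40 Y45.88 F966
G1 X80.07 Y95.22
G1 X44.30 Y141.54
G1 X34.14 Y162.74
G0 X43.60 Y183.07
M4 S916
G1 X6.91 Y63.77 F966
G1 X116.53 Y23.10
G1 X330.49 Y86.60
G1 X24.00 Y114.70
G0 X101.23 Y140.50
M4 S916
G1 X96.85 Y143.51 F966
G1 X98.26 Y151.75
G1 X103.22 Y158.60
G1 X109.51 Y157.44
G0 X278.00 Y13.36
M4 S533
G1 X267.82 Y172.29 F1781
G1 X180.35 Y117.17
G1 X66.97 Y17.87
M5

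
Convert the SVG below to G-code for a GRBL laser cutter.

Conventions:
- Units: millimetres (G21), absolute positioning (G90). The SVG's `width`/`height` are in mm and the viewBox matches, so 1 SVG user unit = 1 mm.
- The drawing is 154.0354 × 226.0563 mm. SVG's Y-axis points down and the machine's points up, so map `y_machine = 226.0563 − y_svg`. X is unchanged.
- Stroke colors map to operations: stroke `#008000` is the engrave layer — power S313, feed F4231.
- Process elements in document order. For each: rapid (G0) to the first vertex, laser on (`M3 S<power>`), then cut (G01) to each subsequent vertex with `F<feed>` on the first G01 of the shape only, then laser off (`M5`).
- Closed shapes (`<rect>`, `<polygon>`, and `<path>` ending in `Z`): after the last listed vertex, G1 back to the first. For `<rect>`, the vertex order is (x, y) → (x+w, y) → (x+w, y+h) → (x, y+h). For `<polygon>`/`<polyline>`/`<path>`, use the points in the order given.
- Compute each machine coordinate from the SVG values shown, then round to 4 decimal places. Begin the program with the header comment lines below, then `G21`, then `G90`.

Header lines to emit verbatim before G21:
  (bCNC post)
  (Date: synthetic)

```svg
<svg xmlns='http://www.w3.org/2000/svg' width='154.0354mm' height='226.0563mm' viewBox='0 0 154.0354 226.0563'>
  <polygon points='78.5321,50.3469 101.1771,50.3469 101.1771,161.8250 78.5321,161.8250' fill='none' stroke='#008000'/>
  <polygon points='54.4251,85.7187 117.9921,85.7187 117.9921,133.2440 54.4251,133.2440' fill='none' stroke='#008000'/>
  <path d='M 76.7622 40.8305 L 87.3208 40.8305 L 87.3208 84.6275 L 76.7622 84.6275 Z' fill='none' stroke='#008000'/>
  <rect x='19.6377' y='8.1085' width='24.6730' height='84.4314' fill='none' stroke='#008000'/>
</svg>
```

(bCNC post)
(Date: synthetic)
G21
G90
G0 X78.5321 Y175.7094
M3 S313
G01 X101.1771 Y175.7094 F4231
G01 X101.1771 Y64.2313
G01 X78.5321 Y64.2313
G01 X78.5321 Y175.7094
M5
G0 X54.4251 Y140.3376
M3 S313
G01 X117.9921 Y140.3376 F4231
G01 X117.9921 Y92.8123
G01 X54.4251 Y92.8123
G01 X54.4251 Y140.3376
M5
G0 X76.7622 Y185.2258
M3 S313
G01 X87.3208 Y185.2258 F4231
G01 X87.3208 Y141.4288
G01 X76.7622 Y141.4288
G01 X76.7622 Y185.2258
M5
G0 X19.6377 Y217.9478
M3 S313
G01 X44.3107 Y217.9478 F4231
G01 X44.3107 Y133.5164
G01 X19.6377 Y133.5164
G01 X19.6377 Y217.9478
M5

1 u = 1 mm; y_m = 226.0563 − y.

[1] `<polygon>` rectangle, #008000→engrave S313 F4231: (78.5321,175.7094) → (101.1771,175.7094) → (101.1771,64.2313) → (78.5321,64.2313) → (78.5321,175.7094) (closed)

[2] `<polygon>` rectangle, #008000→engrave S313 F4231: (54.4251,140.3376) → (117.9921,140.3376) → (117.9921,92.8123) → (54.4251,92.8123) → (54.4251,140.3376) (closed)

[3] `<path>` rectangle, #008000→engrave S313 F4231: (76.7622,185.2258) → (87.3208,185.2258) → (87.3208,141.4288) → (76.7622,141.4288) → (76.7622,185.2258) (closed)

[4] `<rect>` rectangle, #008000→engrave S313 F4231: (19.6377,217.9478) → (44.3107,217.9478) → (44.3107,133.5164) → (19.6377,133.5164) → (19.6377,217.9478) (closed)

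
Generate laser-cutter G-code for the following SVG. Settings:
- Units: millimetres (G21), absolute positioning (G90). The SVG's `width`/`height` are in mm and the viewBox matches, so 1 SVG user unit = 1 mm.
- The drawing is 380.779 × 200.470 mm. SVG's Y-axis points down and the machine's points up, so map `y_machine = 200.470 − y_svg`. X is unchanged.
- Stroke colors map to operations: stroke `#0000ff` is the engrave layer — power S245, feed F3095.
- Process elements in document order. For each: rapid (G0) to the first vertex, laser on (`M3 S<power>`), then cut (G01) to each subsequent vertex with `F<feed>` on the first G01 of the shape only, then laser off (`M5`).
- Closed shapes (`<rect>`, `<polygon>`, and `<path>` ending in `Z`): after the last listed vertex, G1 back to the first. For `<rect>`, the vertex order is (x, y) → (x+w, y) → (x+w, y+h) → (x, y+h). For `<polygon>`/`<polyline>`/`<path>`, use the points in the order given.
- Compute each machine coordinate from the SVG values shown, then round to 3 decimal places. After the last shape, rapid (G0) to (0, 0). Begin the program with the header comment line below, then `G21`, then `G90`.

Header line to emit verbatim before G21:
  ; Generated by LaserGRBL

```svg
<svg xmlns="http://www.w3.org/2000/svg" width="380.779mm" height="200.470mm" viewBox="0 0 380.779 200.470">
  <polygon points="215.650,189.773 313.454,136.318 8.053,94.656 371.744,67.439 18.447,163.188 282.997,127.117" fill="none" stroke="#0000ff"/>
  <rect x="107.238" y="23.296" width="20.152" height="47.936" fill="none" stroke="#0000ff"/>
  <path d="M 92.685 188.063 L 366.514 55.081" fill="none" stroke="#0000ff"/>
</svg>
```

; Generated by LaserGRBL
G21
G90
G0 X215.650 Y10.697
M3 S245
G01 X313.454 Y64.152 F3095
G01 X8.053 Y105.814
G01 X371.744 Y133.031
G01 X18.447 Y37.282
G01 X282.997 Y73.353
G01 X215.650 Y10.697
M5
G0 X107.238 Y177.174
M3 S245
G01 X127.390 Y177.174 F3095
G01 X127.390 Y129.238
G01 X107.238 Y129.238
G01 X107.238 Y177.174
M5
G0 X92.685 Y12.407
M3 S245
G01 X366.514 Y145.389 F3095
M5
G0 X0.000 Y0.000

viewBox `0 0 380.779 200.470` with mm width/height → 1 unit = 1 mm. Flip: y_m = 200.470 − y_svg.

**Shape 1** — `<polygon>` closed polygon, stroke `#0000ff` → engrave (S245, F3095). Machine vertices: (215.650,10.697) → (313.454,64.152) → (8.053,105.814) → (371.744,133.031) → (18.447,37.282) → (282.997,73.353) → (215.650,10.697). Closed: final G1 returns to the first vertex.

**Shape 2** — `<rect>` rectangle, stroke `#0000ff` → engrave (S245, F3095). Machine vertices: (107.238,177.174) → (127.390,177.174) → (127.390,129.238) → (107.238,129.238) → (107.238,177.174). Closed: final G1 returns to the first vertex.

**Shape 3** — `<path>` line segment, stroke `#0000ff` → engrave (S245, F3095). Machine vertices: (92.685,12.407) → (366.514,145.389). Open path.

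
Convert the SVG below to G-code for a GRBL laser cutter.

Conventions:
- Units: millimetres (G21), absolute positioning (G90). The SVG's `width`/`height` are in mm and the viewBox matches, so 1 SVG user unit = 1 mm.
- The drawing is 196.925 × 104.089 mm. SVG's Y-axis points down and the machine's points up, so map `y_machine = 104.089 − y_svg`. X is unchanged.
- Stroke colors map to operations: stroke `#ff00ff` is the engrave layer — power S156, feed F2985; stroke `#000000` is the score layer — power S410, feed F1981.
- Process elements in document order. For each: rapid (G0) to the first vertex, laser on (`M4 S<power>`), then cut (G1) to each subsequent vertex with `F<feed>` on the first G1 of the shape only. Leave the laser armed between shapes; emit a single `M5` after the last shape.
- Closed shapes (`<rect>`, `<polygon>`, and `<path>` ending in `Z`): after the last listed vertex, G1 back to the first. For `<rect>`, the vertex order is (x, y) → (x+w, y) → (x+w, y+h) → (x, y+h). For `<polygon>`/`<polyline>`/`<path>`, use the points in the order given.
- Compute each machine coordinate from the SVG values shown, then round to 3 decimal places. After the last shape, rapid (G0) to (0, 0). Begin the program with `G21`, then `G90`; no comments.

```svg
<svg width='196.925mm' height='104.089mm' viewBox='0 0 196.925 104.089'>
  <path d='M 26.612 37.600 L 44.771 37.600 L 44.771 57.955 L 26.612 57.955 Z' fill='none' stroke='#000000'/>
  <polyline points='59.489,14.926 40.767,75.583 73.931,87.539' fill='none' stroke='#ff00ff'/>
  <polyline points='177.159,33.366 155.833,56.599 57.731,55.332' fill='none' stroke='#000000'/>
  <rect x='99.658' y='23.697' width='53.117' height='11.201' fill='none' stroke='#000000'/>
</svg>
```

viewBox `0 0 196.925 104.089` with mm width/height → 1 unit = 1 mm. Flip: y_m = 104.089 − y_svg.

**Shape 1** — `<path>` rectangle, stroke `#000000` → score (S410, F1981). Machine vertices: (26.612,66.489) → (44.771,66.489) → (44.771,46.134) → (26.612,46.134) → (26.612,66.489). Closed: final G1 returns to the first vertex.

**Shape 2** — `<polyline>` open polyline, stroke `#ff00ff` → engrave (S156, F2985). Machine vertices: (59.489,89.163) → (40.767,28.506) → (73.931,16.550). Open path.

**Shape 3** — `<polyline>` open polyline, stroke `#000000` → score (S410, F1981). Machine vertices: (177.159,70.723) → (155.833,47.490) → (57.731,48.757). Open path.

**Shape 4** — `<rect>` rectangle, stroke `#000000` → score (S410, F1981). Machine vertices: (99.658,80.392) → (152.775,80.392) → (152.775,69.191) → (99.658,69.191) → (99.658,80.392). Closed: final G1 returns to the first vertex.

G21
G90
G0 X26.612 Y66.489
M4 S410
G1 X44.771 Y66.489 F1981
G1 X44.771 Y46.134
G1 X26.612 Y46.134
G1 X26.612 Y66.489
G0 X59.489 Y89.163
M4 S156
G1 X40.767 Y28.506 F2985
G1 X73.931 Y16.550
G0 X177.159 Y70.723
M4 S410
G1 X155.833 Y47.490 F1981
G1 X57.731 Y48.757
G0 X99.658 Y80.392
M4 S410
G1 X152.775 Y80.392 F1981
G1 X152.775 Y69.191
G1 X99.658 Y69.191
G1 X99.658 Y80.392
M5
G0 X0.000 Y0.000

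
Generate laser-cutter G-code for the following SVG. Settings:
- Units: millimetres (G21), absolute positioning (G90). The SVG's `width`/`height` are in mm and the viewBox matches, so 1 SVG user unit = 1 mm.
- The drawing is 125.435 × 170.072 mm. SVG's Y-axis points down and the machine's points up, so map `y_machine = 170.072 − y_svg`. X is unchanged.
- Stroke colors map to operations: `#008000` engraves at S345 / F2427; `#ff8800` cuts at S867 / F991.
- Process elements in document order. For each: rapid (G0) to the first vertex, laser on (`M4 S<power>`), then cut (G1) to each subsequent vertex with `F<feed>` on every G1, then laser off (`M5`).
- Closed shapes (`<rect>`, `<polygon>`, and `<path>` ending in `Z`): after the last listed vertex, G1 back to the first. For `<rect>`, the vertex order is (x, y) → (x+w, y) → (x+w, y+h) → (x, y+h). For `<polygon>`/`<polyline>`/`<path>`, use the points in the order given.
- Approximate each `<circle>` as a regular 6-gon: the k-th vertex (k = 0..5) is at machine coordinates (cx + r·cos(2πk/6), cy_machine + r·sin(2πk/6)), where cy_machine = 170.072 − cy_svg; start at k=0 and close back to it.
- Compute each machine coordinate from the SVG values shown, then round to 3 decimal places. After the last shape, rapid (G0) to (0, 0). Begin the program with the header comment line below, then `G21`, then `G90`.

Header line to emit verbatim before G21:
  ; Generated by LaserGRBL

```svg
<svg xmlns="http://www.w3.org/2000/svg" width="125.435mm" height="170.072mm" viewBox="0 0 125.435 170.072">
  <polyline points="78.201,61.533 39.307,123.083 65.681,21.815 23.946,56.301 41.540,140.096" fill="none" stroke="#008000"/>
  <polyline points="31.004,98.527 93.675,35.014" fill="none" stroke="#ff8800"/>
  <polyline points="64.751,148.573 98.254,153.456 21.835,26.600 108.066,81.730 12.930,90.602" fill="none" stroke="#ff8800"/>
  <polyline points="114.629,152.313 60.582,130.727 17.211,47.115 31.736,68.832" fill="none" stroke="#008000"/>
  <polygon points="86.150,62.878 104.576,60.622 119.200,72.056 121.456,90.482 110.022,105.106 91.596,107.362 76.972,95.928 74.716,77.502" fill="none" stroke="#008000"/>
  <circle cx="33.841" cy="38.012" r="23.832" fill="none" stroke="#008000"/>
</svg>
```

viewBox `0 0 125.435 170.072` with mm width/height → 1 unit = 1 mm. Flip: y_m = 170.072 − y_svg.

**Shape 1** — `<polyline>` open polyline, stroke `#008000` → engrave (S345, F2427). Machine vertices: (78.201,108.539) → (39.307,46.989) → (65.681,148.257) → (23.946,113.771) → (41.540,29.976). Open path.

**Shape 2** — `<polyline>` line segment, stroke `#ff8800` → cut (S867, F991). Machine vertices: (31.004,71.545) → (93.675,135.058). Open path.

**Shape 3** — `<polyline>` open polyline, stroke `#ff8800` → cut (S867, F991). Machine vertices: (64.751,21.499) → (98.254,16.616) → (21.835,143.472) → (108.066,88.342) → (12.930,79.470). Open path.

**Shape 4** — `<polyline>` open polyline, stroke `#008000` → engrave (S345, F2427). Machine vertices: (114.629,17.759) → (60.582,39.345) → (17.211,122.957) → (31.736,101.240). Open path.

**Shape 5** — `<polygon>` regular polygon, stroke `#008000` → engrave (S345, F2427). Machine vertices: (86.150,107.194) → (104.576,109.450) → (119.200,98.016) → (121.456,79.590) → (110.022,64.966) → (91.596,62.710) → (76.972,74.144) → (74.716,92.570) → (86.150,107.194). Closed: final G1 returns to the first vertex.

**Shape 6** — `<circle>` circle, stroke `#008000` → engrave (S345, F2427). Machine vertices: (57.673,132.060) → (45.757,152.699) → (21.925,152.699) → (10.009,132.060) → (21.925,111.421) → (45.757,111.421) → (57.673,132.060). Closed: final G1 returns to the first vertex.

; Generated by LaserGRBL
G21
G90
G0 X78.201 Y108.539
M4 S345
G1 X39.307 Y46.989 F2427
G1 X65.681 Y148.257 F2427
G1 X23.946 Y113.771 F2427
G1 X41.540 Y29.976 F2427
M5
G0 X31.004 Y71.545
M4 S867
G1 X93.675 Y135.058 F991
M5
G0 X64.751 Y21.499
M4 S867
G1 X98.254 Y16.616 F991
G1 X21.835 Y143.472 F991
G1 X108.066 Y88.342 F991
G1 X12.930 Y79.470 F991
M5
G0 X114.629 Y17.759
M4 S345
G1 X60.582 Y39.345 F2427
G1 X17.211 Y122.957 F2427
G1 X31.736 Y101.240 F2427
M5
G0 X86.150 Y107.194
M4 S345
G1 X104.576 Y109.450 F2427
G1 X119.200 Y98.016 F2427
G1 X121.456 Y79.590 F2427
G1 X110.022 Y64.966 F2427
G1 X91.596 Y62.710 F2427
G1 X76.972 Y74.144 F2427
G1 X74.716 Y92.570 F2427
G1 X86.150 Y107.194 F2427
M5
G0 X57.673 Y132.060
M4 S345
G1 X45.757 Y152.699 F2427
G1 X21.925 Y152.699 F2427
G1 X10.009 Y132.060 F2427
G1 X21.925 Y111.421 F2427
G1 X45.757 Y111.421 F2427
G1 X57.673 Y132.060 F2427
M5
G0 X0.000 Y0.000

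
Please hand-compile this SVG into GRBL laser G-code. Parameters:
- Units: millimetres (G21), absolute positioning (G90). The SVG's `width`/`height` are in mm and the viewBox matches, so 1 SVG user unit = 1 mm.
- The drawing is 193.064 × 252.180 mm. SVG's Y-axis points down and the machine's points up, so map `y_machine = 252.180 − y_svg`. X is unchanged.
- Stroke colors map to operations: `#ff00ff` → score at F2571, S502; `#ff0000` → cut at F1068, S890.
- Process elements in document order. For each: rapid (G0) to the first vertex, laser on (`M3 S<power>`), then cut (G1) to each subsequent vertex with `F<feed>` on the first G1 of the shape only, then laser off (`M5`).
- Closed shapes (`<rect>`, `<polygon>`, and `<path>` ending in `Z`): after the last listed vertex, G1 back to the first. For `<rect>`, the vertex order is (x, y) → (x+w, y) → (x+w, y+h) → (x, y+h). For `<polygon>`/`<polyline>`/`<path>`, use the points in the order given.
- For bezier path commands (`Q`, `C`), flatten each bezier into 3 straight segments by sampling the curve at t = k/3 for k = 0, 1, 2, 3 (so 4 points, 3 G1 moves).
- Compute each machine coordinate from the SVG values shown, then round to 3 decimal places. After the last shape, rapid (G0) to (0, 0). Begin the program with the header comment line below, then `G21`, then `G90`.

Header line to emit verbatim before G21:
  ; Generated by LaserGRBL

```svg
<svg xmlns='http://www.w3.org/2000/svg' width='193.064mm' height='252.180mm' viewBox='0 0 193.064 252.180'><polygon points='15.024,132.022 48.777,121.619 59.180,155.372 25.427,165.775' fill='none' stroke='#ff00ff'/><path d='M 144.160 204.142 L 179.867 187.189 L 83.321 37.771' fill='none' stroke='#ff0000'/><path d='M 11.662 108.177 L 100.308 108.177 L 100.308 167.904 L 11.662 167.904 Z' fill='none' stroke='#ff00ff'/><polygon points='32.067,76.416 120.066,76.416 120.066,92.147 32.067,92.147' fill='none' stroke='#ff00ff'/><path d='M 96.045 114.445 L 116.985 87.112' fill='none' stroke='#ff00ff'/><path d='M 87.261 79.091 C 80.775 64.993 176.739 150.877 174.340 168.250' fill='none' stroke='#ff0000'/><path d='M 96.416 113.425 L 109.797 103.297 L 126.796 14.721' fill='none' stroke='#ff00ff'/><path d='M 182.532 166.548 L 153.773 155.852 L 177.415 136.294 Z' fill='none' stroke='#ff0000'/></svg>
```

viewBox `0 0 193.064 252.180` with mm width/height → 1 unit = 1 mm. Flip: y_m = 252.180 − y_svg.

**Shape 1** — `<polygon>` regular polygon, stroke `#ff00ff` → score (S502, F2571). Machine vertices: (15.024,120.158) → (48.777,130.561) → (59.180,96.808) → (25.427,86.405) → (15.024,120.158). Closed: final G1 returns to the first vertex.

**Shape 2** — `<path>` open polyline, stroke `#ff0000` → cut (S890, F1068). Machine vertices: (144.160,48.038) → (179.867,64.991) → (83.321,214.409). Open path.

**Shape 3** — `<path>` rectangle, stroke `#ff00ff` → score (S502, F2571). Machine vertices: (11.662,144.003) → (100.308,144.003) → (100.308,84.276) → (11.662,84.276) → (11.662,144.003). Closed: final G1 returns to the first vertex.

**Shape 4** — `<polygon>` rectangle, stroke `#ff00ff` → score (S502, F2571). Machine vertices: (32.067,175.764) → (120.066,175.764) → (120.066,160.033) → (32.067,160.033) → (32.067,175.764). Closed: final G1 returns to the first vertex.

**Shape 5** — `<path>` line segment, stroke `#ff00ff` → score (S502, F2571). Machine vertices: (96.045,137.735) → (116.985,165.068). Open path.

**Shape 6** — `<path>` cubic bezier, stroke `#ff0000` → cut (S890, F1068). Control points (SVG): P0=(87.261,79.091), P1=(80.775,64.993), P2=(176.739,150.877), P3=(174.340,168.250); sampled at t=k/3. Machine vertices: (87.261,173.089) → (107.487,160.100) → (151.389,117.900) → (174.340,83.930). Open path.

**Shape 7** — `<path>` open polyline, stroke `#ff00ff` → score (S502, F2571). Machine vertices: (96.416,138.755) → (109.797,148.883) → (126.796,237.459). Open path.

**Shape 8** — `<path>` regular polygon, stroke `#ff0000` → cut (S890, F1068). Machine vertices: (182.532,85.632) → (153.773,96.328) → (177.415,115.886) → (182.532,85.632). Closed: final G1 returns to the first vertex.

; Generated by LaserGRBL
G21
G90
G0 X15.024 Y120.158
M3 S502
G1 X48.777 Y130.561 F2571
G1 X59.180 Y96.808
G1 X25.427 Y86.405
G1 X15.024 Y120.158
M5
G0 X144.160 Y48.038
M3 S890
G1 X179.867 Y64.991 F1068
G1 X83.321 Y214.409
M5
G0 X11.662 Y144.003
M3 S502
G1 X100.308 Y144.003 F2571
G1 X100.308 Y84.276
G1 X11.662 Y84.276
G1 X11.662 Y144.003
M5
G0 X32.067 Y175.764
M3 S502
G1 X120.066 Y175.764 F2571
G1 X120.066 Y160.033
G1 X32.067 Y160.033
G1 X32.067 Y175.764
M5
G0 X96.045 Y137.735
M3 S502
G1 X116.985 Y165.068 F2571
M5
G0 X87.261 Y173.089
M3 S890
G1 X107.487 Y160.100 F1068
G1 X151.389 Y117.900
G1 X174.340 Y83.930
M5
G0 X96.416 Y138.755
M3 S502
G1 X109.797 Y148.883 F2571
G1 X126.796 Y237.459
M5
G0 X182.532 Y85.632
M3 S890
G1 X153.773 Y96.328 F1068
G1 X177.415 Y115.886
G1 X182.532 Y85.632
M5
G0 X0.000 Y0.000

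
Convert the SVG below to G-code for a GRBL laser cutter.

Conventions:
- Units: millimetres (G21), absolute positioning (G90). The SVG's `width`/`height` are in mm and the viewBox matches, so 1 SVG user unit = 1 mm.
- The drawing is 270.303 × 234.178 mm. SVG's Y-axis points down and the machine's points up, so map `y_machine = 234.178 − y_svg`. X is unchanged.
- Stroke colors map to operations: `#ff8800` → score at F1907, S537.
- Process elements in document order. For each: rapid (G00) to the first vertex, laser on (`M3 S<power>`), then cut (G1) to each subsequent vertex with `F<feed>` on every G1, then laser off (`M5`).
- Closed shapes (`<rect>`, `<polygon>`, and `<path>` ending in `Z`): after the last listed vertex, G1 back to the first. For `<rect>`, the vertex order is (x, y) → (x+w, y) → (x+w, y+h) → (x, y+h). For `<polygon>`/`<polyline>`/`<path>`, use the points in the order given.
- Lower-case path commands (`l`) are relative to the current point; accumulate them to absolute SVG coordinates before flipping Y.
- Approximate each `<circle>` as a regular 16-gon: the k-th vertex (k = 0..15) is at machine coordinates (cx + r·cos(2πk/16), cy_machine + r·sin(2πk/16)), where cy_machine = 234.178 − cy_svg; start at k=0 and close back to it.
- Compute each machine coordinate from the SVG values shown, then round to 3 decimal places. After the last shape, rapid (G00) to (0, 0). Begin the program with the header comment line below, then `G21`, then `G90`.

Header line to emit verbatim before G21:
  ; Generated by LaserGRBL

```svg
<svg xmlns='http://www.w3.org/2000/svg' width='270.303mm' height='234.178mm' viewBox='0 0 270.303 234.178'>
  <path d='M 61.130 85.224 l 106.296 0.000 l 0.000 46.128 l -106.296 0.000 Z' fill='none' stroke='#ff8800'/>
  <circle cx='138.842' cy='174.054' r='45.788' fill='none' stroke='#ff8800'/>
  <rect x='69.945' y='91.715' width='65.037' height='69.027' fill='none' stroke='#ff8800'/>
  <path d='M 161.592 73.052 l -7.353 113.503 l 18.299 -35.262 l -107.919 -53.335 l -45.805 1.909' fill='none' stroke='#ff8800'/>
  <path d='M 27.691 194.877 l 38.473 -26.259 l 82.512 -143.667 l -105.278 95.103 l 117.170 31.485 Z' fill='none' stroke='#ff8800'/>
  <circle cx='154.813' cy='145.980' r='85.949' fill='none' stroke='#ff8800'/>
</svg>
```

viewBox `0 0 270.303 234.178` with mm width/height → 1 unit = 1 mm. Flip: y_m = 234.178 − y_svg.

**Shape 1** — `<path>` rectangle, stroke `#ff8800` → score (S537, F1907). Machine vertices: (61.130,148.954) → (167.426,148.954) → (167.426,102.826) → (61.130,102.826) → (61.130,148.954). Closed: final G1 returns to the first vertex.

**Shape 2** — `<circle>` circle, stroke `#ff8800` → score (S537, F1907). Machine vertices: (184.630,60.124) → (181.145,77.646) → (171.219,92.501) → (156.364,102.427) → (138.842,105.912) → (121.320,102.427) → (106.465,92.501) → (96.539,77.646) → (93.054,60.124) → (96.539,42.602) → (106.465,27.747) → (121.320,17.821) → (138.842,14.336) → (156.364,17.821) → (171.219,27.747) → (181.145,42.602) → (184.630,60.124). Closed: final G1 returns to the first vertex.

**Shape 3** — `<rect>` rectangle, stroke `#ff8800` → score (S537, F1907). Machine vertices: (69.945,142.463) → (134.982,142.463) → (134.982,73.436) → (69.945,73.436) → (69.945,142.463). Closed: final G1 returns to the first vertex.

**Shape 4** — `<path>` open polyline, stroke `#ff8800` → score (S537, F1907). Machine vertices: (161.592,161.126) → (154.239,47.623) → (172.538,82.885) → (64.619,136.220) → (18.814,134.311). Open path.

**Shape 5** — `<path>` closed polygon, stroke `#ff8800` → score (S537, F1907). Machine vertices: (27.691,39.301) → (66.164,65.560) → (148.676,209.227) → (43.398,114.124) → (160.568,82.639) → (27.691,39.301). Closed: final G1 returns to the first vertex.

**Shape 6** — `<circle>` circle, stroke `#ff8800` → score (S537, F1907). Machine vertices: (240.762,88.198) → (234.220,121.089) → (215.588,148.973) → (187.704,167.605) → (154.813,174.147) → (121.922,167.605) → (94.038,148.973) → (75.406,121.089) → (68.864,88.198) → (75.406,55.307) → (94.038,27.423) → (121.922,8.791) → (154.813,2.249) → (187.704,8.791) → (215.588,27.423) → (234.220,55.307) → (240.762,88.198). Closed: final G1 returns to the first vertex.

; Generated by LaserGRBL
G21
G90
G00 X61.130 Y148.954
M3 S537
G1 X167.426 Y148.954 F1907
G1 X167.426 Y102.826 F1907
G1 X61.130 Y102.826 F1907
G1 X61.130 Y148.954 F1907
M5
G00 X184.630 Y60.124
M3 S537
G1 X181.145 Y77.646 F1907
G1 X171.219 Y92.501 F1907
G1 X156.364 Y102.427 F1907
G1 X138.842 Y105.912 F1907
G1 X121.320 Y102.427 F1907
G1 X106.465 Y92.501 F1907
G1 X96.539 Y77.646 F1907
G1 X93.054 Y60.124 F1907
G1 X96.539 Y42.602 F1907
G1 X106.465 Y27.747 F1907
G1 X121.320 Y17.821 F1907
G1 X138.842 Y14.336 F1907
G1 X156.364 Y17.821 F1907
G1 X171.219 Y27.747 F1907
G1 X181.145 Y42.602 F1907
G1 X184.630 Y60.124 F1907
M5
G00 X69.945 Y142.463
M3 S537
G1 X134.982 Y142.463 F1907
G1 X134.982 Y73.436 F1907
G1 X69.945 Y73.436 F1907
G1 X69.945 Y142.463 F1907
M5
G00 X161.592 Y161.126
M3 S537
G1 X154.239 Y47.623 F1907
G1 X172.538 Y82.885 F1907
G1 X64.619 Y136.220 F1907
G1 X18.814 Y134.311 F1907
M5
G00 X27.691 Y39.301
M3 S537
G1 X66.164 Y65.560 F1907
G1 X148.676 Y209.227 F1907
G1 X43.398 Y114.124 F1907
G1 X160.568 Y82.639 F1907
G1 X27.691 Y39.301 F1907
M5
G00 X240.762 Y88.198
M3 S537
G1 X234.220 Y121.089 F1907
G1 X215.588 Y148.973 F1907
G1 X187.704 Y167.605 F1907
G1 X154.813 Y174.147 F1907
G1 X121.922 Y167.605 F1907
G1 X94.038 Y148.973 F1907
G1 X75.406 Y121.089 F1907
G1 X68.864 Y88.198 F1907
G1 X75.406 Y55.307 F1907
G1 X94.038 Y27.423 F1907
G1 X121.922 Y8.791 F1907
G1 X154.813 Y2.249 F1907
G1 X187.704 Y8.791 F1907
G1 X215.588 Y27.423 F1907
G1 X234.220 Y55.307 F1907
G1 X240.762 Y88.198 F1907
M5
G00 X0.000 Y0.000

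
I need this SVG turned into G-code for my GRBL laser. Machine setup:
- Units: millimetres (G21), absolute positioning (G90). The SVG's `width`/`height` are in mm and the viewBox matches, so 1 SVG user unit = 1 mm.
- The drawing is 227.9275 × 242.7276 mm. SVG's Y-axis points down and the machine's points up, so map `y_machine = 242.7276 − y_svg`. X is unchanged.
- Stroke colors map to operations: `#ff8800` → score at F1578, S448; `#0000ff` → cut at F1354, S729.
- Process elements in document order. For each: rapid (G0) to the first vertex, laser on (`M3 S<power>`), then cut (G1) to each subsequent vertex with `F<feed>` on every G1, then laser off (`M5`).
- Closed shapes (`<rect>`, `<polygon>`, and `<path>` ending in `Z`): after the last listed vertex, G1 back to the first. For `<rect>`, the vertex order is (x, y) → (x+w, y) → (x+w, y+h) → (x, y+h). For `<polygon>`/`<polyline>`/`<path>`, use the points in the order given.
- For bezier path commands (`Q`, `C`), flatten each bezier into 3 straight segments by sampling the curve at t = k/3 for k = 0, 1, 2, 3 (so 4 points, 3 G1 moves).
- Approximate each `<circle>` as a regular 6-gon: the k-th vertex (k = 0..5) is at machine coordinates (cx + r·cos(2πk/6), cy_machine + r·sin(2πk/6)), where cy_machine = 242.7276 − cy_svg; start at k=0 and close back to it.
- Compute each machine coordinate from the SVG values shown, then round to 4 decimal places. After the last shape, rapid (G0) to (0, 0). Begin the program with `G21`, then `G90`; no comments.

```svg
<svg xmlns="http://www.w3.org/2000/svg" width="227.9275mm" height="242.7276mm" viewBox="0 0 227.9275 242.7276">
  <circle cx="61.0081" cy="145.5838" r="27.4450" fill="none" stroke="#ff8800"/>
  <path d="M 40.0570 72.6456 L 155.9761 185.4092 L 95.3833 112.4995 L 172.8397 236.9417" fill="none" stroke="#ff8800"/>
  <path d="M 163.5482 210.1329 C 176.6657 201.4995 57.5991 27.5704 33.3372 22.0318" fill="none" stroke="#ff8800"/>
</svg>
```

G21
G90
G0 X88.4531 Y97.1438
M3 S448
G1 X74.7306 Y120.9119 F1578
G1 X47.2856 Y120.9119 F1578
G1 X33.5631 Y97.1438 F1578
G1 X47.2856 Y73.3757 F1578
G1 X74.7306 Y73.3757 F1578
G1 X88.4531 Y97.1438 F1578
M5
G0 X40.0570 Y170.0820
M3 S448
G1 X155.9761 Y57.3184 F1578
G1 X95.3833 Y130.2281 F1578
G1 X172.8397 Y5.7859 F1578
M5
G0 X163.5482 Y32.5947
M3 S448
G1 X141.0113 Y83.9679 F1578
G1 X80.7937 Y171.3858 F1578
G1 X33.3372 Y220.6958 F1578
M5
G0 X0.0000 Y0.0000

Since the viewBox matches the mm dimensions, user units are millimetres directly. The only transform is the Y-flip y_m = 242.7276 − y_svg.

Shape 1 is a circle drawn with `<circle>`. Its stroke #ff8800 means score at S448, F1578. After flipping Y the toolpath is (88.4531,97.1438) → (74.7306,120.9119) → (47.2856,120.9119) → (33.5631,97.1438) → (47.2856,73.3757) → (74.7306,73.3757) → (88.4531,97.1438), returning to the start.

Shape 2 is a open polyline drawn with `<path>`. Its stroke #ff8800 means score at S448, F1578. After flipping Y the toolpath is (40.0570,170.0820) → (155.9761,57.3184) → (95.3833,130.2281) → (172.8397,5.7859).

Shape 3 is a cubic bezier drawn with `<path>`. Its stroke #ff8800 means score at S448, F1578. After flipping Y the toolpath is (163.5482,32.5947) → (141.0113,83.9679) → (80.7937,171.3858) → (33.3372,220.6958).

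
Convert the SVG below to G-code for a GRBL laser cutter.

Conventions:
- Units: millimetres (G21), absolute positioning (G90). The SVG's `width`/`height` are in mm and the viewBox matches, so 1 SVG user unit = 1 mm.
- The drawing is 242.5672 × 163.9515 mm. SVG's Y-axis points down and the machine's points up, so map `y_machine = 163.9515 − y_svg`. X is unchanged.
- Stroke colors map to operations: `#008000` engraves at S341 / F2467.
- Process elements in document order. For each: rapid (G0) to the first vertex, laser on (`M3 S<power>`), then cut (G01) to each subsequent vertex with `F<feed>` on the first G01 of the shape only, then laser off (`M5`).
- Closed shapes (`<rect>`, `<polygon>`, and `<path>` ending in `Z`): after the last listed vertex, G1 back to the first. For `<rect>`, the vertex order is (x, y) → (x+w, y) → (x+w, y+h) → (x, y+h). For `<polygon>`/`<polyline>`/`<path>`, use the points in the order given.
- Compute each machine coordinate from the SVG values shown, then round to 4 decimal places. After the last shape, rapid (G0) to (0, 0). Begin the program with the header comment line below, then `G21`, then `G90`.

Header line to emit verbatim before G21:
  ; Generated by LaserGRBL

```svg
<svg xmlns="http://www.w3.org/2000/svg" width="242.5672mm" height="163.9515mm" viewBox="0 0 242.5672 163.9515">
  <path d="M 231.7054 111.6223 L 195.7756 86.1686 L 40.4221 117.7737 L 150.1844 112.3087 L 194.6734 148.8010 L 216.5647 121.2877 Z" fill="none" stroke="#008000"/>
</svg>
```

; Generated by LaserGRBL
G21
G90
G0 X231.7054 Y52.3292
M3 S341
G01 X195.7756 Y77.7829 F2467
G01 X40.4221 Y46.1778
G01 X150.1844 Y51.6428
G01 X194.6734 Y15.1505
G01 X216.5647 Y42.6638
G01 X231.7054 Y52.3292
M5
G0 X0.0000 Y0.0000

1 u = 1 mm; y_m = 163.9515 − y.

[1] `<path>` closed polygon, #008000→engrave S341 F2467: (231.7054,52.3292) → (195.7756,77.7829) → (40.4221,46.1778) → (150.1844,51.6428) → (194.6734,15.1505) → (216.5647,42.6638) → (231.7054,52.3292) (closed)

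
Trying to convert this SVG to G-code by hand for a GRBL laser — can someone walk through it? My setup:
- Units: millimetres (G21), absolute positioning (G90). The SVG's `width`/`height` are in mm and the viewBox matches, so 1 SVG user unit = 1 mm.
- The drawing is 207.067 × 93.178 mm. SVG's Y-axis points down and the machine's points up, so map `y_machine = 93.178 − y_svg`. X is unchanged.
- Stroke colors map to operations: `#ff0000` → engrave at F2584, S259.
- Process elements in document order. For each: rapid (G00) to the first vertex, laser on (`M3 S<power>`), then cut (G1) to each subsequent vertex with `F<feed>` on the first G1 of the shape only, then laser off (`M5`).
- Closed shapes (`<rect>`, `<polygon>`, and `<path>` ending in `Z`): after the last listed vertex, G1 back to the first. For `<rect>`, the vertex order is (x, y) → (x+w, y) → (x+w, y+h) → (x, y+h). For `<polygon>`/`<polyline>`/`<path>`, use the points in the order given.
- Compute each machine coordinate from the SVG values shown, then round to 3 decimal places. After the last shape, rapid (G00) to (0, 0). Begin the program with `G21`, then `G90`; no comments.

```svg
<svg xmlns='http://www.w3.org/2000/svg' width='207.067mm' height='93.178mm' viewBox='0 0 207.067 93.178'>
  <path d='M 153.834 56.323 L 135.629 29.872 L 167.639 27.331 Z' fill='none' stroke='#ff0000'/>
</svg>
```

G21
G90
G00 X153.834 Y36.855
M3 S259
G1 X135.629 Y63.306 F2584
G1 X167.639 Y65.847
G1 X153.834 Y36.855
M5
G00 X0.000 Y0.000

viewBox `0 0 207.067 93.178` with mm width/height → 1 unit = 1 mm. Flip: y_m = 93.178 − y_svg.

**Shape 1** — `<path>` regular polygon, stroke `#ff0000` → engrave (S259, F2584). Machine vertices: (153.834,36.855) → (135.629,63.306) → (167.639,65.847) → (153.834,36.855). Closed: final G1 returns to the first vertex.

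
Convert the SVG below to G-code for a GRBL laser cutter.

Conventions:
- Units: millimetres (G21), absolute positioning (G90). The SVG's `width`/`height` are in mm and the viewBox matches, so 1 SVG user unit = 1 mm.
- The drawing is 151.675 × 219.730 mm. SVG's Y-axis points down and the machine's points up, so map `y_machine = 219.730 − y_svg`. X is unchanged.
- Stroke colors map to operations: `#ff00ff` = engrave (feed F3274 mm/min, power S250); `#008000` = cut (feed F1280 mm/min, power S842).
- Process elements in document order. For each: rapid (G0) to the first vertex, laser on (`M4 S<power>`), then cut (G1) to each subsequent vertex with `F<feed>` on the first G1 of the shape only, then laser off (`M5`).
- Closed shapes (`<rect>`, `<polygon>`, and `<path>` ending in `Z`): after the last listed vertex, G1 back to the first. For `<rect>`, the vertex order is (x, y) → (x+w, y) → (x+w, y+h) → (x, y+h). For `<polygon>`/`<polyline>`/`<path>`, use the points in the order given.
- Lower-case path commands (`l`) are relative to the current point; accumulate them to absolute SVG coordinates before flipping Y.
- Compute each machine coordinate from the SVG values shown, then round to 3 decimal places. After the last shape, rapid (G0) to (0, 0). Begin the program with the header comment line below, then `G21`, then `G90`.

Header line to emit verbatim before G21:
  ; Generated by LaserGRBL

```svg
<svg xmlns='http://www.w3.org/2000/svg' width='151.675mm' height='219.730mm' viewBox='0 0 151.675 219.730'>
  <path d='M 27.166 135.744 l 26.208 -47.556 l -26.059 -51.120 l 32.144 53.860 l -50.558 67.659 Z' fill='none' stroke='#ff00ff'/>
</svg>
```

; Generated by LaserGRBL
G21
G90
G0 X27.166 Y83.986
M4 S250
G1 X53.374 Y131.542 F3274
G1 X27.315 Y182.662
G1 X59.459 Y128.802
G1 X8.901 Y61.143
G1 X27.166 Y83.986
M5
G0 X0.000 Y0.000

Since the viewBox matches the mm dimensions, user units are millimetres directly. The only transform is the Y-flip y_m = 219.730 − y_svg.

Shape 1 is a closed polygon drawn with `<path>`. Its stroke #ff00ff means engrave at S250, F3274. After flipping Y the toolpath is (27.166,83.986) → (53.374,131.542) → (27.315,182.662) → (59.459,128.802) → (8.901,61.143) → (27.166,83.986), returning to the start.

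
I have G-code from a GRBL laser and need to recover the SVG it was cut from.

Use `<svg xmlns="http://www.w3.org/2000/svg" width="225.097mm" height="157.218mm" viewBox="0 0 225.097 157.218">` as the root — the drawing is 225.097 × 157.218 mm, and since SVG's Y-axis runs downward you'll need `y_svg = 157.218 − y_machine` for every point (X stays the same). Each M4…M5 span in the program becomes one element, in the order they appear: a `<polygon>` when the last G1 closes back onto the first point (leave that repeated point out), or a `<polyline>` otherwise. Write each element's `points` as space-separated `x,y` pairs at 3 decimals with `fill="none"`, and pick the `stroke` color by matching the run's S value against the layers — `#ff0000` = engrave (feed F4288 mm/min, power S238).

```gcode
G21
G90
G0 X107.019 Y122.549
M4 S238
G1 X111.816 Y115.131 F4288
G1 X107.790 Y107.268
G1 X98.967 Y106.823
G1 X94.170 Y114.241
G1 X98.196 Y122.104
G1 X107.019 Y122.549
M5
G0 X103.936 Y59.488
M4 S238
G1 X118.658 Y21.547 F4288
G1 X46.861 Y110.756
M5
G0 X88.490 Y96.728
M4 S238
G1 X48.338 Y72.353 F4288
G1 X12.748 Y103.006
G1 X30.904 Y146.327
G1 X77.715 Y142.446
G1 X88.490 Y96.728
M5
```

Machine Y-up, SVG Y-down with viewBox height 157.218, so y_svg = 157.218 − y_machine; X carries over. Every run uses S238, so all elements get stroke `#ff0000` (engrave).

Run 1: The run returns to its start, so emit a `<polygon>` with points (Y-flipped): 107.019,34.669 111.816,42.087 107.790,49.950 98.967,50.395 94.170,42.977 98.196,35.114.

Run 2: The run is open, so emit a `<polyline>` with points (Y-flipped): 103.936,97.730 118.658,135.671 46.861,46.462.

Run 3: The run returns to its start, so emit a `<polygon>` with points (Y-flipped): 88.490,60.490 48.338,84.865 12.748,54.212 30.904,10.891 77.715,14.772.

<svg xmlns="http://www.w3.org/2000/svg" width="225.097mm" height="157.218mm" viewBox="0 0 225.097 157.218">
  <polygon points="107.019,34.669 111.816,42.087 107.790,49.950 98.967,50.395 94.170,42.977 98.196,35.114" fill="none" stroke="#ff0000"/>
  <polyline points="103.936,97.730 118.658,135.671 46.861,46.462" fill="none" stroke="#ff0000"/>
  <polygon points="88.490,60.490 48.338,84.865 12.748,54.212 30.904,10.891 77.715,14.772" fill="none" stroke="#ff0000"/>
</svg>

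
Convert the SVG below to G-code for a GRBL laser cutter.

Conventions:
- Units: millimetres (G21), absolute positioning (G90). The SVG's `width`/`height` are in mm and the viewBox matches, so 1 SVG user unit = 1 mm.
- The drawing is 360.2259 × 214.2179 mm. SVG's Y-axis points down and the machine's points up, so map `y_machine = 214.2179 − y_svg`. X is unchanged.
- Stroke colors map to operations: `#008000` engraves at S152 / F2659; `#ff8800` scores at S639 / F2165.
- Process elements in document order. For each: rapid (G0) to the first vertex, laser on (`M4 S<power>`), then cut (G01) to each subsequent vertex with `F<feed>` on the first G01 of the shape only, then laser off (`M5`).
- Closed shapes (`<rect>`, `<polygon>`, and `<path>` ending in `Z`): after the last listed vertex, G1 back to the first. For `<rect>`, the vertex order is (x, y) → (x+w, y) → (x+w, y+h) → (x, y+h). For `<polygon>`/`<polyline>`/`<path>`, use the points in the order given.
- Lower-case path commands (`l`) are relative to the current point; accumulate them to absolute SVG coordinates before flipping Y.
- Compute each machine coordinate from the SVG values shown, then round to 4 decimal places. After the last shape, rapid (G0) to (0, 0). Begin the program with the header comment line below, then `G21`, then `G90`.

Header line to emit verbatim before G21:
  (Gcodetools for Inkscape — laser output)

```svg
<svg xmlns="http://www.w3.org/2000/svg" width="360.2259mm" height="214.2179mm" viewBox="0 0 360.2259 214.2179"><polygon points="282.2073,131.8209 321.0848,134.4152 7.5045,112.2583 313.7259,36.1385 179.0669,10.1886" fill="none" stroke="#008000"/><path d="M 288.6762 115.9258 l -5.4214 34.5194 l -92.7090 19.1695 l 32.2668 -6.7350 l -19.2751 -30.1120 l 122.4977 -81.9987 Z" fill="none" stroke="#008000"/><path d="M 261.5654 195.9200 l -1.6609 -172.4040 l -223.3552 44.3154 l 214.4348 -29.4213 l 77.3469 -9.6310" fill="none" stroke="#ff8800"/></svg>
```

(Gcodetools for Inkscape — laser output)
G21
G90
G0 X282.2073 Y82.3970
M4 S152
G01 X321.0848 Y79.8027 F2659
G01 X7.5045 Y101.9596
G01 X313.7259 Y178.0794
G01 X179.0669 Y204.0293
G01 X282.2073 Y82.3970
M5
G0 X288.6762 Y98.2921
M4 S152
G01 X283.2548 Y63.7727 F2659
G01 X190.5458 Y44.6032
G01 X222.8126 Y51.3382
G01 X203.5375 Y81.4502
G01 X326.0352 Y163.4489
G01 X288.6762 Y98.2921
M5
G0 X261.5654 Y18.2979
M4 S639
G01 X259.9045 Y190.7019 F2165
G01 X36.5493 Y146.3865
G01 X250.9841 Y175.8078
G01 X328.3310 Y185.4388
M5
G0 X0.0000 Y0.0000

1 u = 1 mm; y_m = 214.2179 − y.

[1] `<polygon>` closed polygon, #008000→engrave S152 F2659: (282.2073,82.3970) → (321.0848,79.8027) → (7.5045,101.9596) → (313.7259,178.0794) → (179.0669,204.0293) → (282.2073,82.3970) (closed)

[2] `<path>` closed polygon, #008000→engrave S152 F2659: (288.6762,98.2921) → (283.2548,63.7727) → (190.5458,44.6032) → (222.8126,51.3382) → (203.5375,81.4502) → (326.0352,163.4489) → (288.6762,98.2921) (closed)

[3] `<path>` open polyline, #ff8800→score S639 F2165: (261.5654,18.2979) → (259.9045,190.7019) → (36.5493,146.3865) → (250.9841,175.8078) → (328.3310,185.4388)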